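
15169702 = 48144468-32974766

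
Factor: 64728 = 2^3* 3^2 * 29^1 * 31^1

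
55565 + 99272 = 154837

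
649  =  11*59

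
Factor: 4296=2^3*3^1 * 179^1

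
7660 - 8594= - 934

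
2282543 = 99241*23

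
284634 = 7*40662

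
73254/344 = 212 + 163/172 = 212.95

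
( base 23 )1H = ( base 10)40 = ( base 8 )50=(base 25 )1f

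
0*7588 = 0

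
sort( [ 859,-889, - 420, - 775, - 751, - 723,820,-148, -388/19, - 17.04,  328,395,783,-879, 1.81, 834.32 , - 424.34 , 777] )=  [-889, - 879, - 775, - 751, - 723,-424.34, - 420,  -  148, - 388/19, - 17.04,1.81,328,395,777,783,820,834.32,859 ]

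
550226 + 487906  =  1038132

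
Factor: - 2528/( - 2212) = 2^3*7^( - 1)  =  8/7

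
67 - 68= - 1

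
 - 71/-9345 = 71/9345 = 0.01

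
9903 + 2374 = 12277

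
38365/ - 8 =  - 4796 + 3/8 =- 4795.62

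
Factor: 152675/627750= 197/810=2^(- 1)*3^( - 4)*5^( - 1 )*197^1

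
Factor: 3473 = 23^1*151^1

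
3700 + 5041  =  8741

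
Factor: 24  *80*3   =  2^7*3^2*5^1 = 5760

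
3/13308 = 1/4436 =0.00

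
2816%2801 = 15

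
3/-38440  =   - 3/38440 = -0.00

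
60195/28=2149 + 23/28 =2149.82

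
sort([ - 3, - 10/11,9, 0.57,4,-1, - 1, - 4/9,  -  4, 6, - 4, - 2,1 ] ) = [  -  4, - 4,- 3, - 2, - 1, - 1,- 10/11  , - 4/9, 0.57,1 , 4, 6,9 ]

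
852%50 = 2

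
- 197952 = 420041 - 617993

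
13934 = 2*6967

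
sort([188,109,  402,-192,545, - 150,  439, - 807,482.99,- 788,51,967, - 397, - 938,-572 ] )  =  [ -938, - 807, - 788,- 572,-397, - 192 , - 150,51,109, 188, 402,439, 482.99,545, 967 ] 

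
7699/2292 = 3 + 823/2292 = 3.36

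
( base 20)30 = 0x3C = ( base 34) 1Q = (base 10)60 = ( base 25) 2a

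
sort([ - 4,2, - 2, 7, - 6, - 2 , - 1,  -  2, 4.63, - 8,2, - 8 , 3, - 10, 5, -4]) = [ - 10, - 8, - 8, - 6, - 4,-4,-2,  -  2, -2, - 1,2, 2,3, 4.63, 5, 7]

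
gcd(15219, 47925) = 9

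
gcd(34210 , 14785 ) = 5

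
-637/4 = -160 + 3/4 = - 159.25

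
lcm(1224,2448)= 2448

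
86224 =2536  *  34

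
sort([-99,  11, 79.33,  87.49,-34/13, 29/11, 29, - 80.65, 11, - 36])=[  -  99, - 80.65, - 36,-34/13, 29/11, 11, 11, 29 , 79.33, 87.49]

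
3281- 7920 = -4639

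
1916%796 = 324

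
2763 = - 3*( - 921 ) 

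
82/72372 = 41/36186  =  0.00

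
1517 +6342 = 7859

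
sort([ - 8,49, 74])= [-8,49, 74] 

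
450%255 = 195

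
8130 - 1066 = 7064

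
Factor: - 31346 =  - 2^1 * 7^1*2239^1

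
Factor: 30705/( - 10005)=-89/29 =- 29^ (  -  1)*89^1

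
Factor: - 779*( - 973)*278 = 2^1*7^1*19^1*41^1*139^2 = 210714826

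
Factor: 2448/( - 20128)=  - 9/74  =  - 2^( -1 )*3^2*37^( - 1 ) 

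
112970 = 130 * 869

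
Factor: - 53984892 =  - 2^2*3^1*13^1*29^1*11933^1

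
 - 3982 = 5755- 9737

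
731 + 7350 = 8081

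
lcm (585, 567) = 36855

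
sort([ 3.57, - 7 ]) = [ - 7,3.57] 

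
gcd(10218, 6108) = 6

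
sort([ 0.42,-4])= [ - 4,  0.42] 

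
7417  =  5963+1454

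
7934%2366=836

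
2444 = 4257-1813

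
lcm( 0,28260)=0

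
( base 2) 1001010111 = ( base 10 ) 599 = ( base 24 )10n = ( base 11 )4a5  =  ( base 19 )1ca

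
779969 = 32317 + 747652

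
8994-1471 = 7523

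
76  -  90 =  -14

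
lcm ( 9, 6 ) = 18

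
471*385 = 181335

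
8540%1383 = 242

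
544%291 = 253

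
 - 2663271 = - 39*68289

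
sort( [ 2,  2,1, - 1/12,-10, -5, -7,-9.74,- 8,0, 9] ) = [ - 10, - 9.74, - 8, - 7, - 5, - 1/12, 0, 1, 2,2, 9]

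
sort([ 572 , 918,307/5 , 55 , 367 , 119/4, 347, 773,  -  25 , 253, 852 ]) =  [  -  25, 119/4, 55, 307/5,253 , 347, 367, 572, 773, 852, 918] 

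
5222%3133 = 2089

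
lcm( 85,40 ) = 680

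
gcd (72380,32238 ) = 2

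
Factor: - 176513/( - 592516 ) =2^( - 2)*167^( -1)*199^1=   199/668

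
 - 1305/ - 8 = 163 + 1/8 = 163.12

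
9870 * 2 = 19740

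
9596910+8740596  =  18337506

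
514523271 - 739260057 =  - 224736786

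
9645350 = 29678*325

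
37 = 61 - 24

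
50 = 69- 19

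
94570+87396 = 181966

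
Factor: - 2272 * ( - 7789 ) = 17696608= 2^5*71^1 * 7789^1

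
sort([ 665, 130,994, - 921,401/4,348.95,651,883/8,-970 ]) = [ - 970, - 921,  401/4,883/8,130,348.95,651,665,994]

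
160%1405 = 160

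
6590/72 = 91 + 19/36 = 91.53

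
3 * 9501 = 28503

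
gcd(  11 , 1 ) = 1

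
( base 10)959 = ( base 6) 4235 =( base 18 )2h5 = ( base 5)12314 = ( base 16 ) 3BF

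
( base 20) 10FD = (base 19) 140a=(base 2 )10000001111001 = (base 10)8313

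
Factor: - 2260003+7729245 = 5469242 = 2^1*887^1*3083^1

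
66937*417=27912729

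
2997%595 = 22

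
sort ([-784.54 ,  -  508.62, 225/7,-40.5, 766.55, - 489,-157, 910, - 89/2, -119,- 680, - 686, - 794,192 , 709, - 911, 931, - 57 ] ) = [ - 911,  -  794, - 784.54,-686, - 680 , - 508.62,-489, - 157, - 119, - 57, - 89/2, - 40.5,225/7, 192,  709,766.55, 910, 931] 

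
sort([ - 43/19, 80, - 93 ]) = [ - 93, - 43/19,  80]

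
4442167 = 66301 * 67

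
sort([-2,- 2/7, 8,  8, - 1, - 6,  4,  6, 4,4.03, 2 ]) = [ - 6, - 2, - 1 , - 2/7,  2 , 4 , 4, 4.03,6,8,8 ] 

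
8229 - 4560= 3669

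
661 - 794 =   -  133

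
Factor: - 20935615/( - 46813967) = 5^1 * 19^( - 1 ) * 2463893^( - 1) * 4187123^1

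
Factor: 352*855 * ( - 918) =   -  2^6*3^5*5^1*11^1 * 17^1*19^1 = -276281280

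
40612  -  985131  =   - 944519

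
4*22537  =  90148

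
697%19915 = 697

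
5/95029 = 5/95029 =0.00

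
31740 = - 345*( - 92)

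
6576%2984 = 608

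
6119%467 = 48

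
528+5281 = 5809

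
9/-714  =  -3/238 = - 0.01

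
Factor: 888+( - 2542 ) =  - 1654 = - 2^1*827^1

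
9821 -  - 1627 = 11448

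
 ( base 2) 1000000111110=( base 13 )1b7b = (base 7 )15060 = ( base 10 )4158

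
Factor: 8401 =31^1 * 271^1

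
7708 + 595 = 8303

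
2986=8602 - 5616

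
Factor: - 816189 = -3^1*11^1 *24733^1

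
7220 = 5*1444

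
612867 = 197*3111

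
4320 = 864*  5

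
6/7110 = 1/1185 =0.00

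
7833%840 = 273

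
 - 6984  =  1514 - 8498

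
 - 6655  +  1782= -4873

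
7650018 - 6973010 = 677008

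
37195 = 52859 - 15664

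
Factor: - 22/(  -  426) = 3^( -1)*11^1*71^(  -  1 )  =  11/213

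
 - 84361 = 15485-99846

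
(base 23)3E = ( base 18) 4B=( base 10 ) 83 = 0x53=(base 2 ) 1010011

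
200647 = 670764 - 470117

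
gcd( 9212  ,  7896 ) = 1316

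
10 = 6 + 4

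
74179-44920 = 29259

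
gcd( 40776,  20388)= 20388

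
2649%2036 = 613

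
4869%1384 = 717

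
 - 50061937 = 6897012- 56958949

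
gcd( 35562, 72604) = 2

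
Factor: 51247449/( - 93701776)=-2^ ( - 4 )*3^2*7^( - 1 )*11^1*53^1*9767^1*836623^(- 1) 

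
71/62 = 71/62 =1.15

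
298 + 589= 887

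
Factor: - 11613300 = -2^2*3^1 * 5^2*38711^1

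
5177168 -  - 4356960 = 9534128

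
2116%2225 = 2116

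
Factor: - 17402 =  - 2^1*7^1*11^1*113^1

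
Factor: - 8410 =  - 2^1*5^1 * 29^2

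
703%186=145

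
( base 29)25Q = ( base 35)1hx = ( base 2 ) 11100111101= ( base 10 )1853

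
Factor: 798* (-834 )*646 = -2^3 * 3^2*7^1*17^1 *19^2* 139^1  =  - 429933672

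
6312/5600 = 1 + 89/700 = 1.13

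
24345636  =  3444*7069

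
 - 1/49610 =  - 1+49609/49610 = - 0.00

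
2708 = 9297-6589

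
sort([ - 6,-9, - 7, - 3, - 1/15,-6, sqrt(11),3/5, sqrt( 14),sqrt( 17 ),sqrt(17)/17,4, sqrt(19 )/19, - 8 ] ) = [-9, - 8,-7,  -  6, - 6, -3, - 1/15,sqrt( 19 )/19, sqrt(17 )/17,3/5,sqrt( 11),sqrt( 14) , 4,sqrt(17)] 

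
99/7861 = 99/7861= 0.01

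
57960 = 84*690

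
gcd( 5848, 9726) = 2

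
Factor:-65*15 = -3^1*5^2*13^1= - 975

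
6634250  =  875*7582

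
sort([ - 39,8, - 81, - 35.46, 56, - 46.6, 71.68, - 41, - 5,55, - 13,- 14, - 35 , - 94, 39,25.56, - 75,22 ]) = [- 94, - 81,- 75, - 46.6 , - 41, - 39,-35.46,  -  35,-14, - 13, -5,8, 22, 25.56,39 , 55,56,  71.68 ] 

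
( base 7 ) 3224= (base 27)1FB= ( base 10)1145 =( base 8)2171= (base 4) 101321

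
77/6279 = 11/897 = 0.01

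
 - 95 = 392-487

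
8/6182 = 4/3091 = 0.00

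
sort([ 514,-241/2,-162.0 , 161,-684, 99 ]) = [ - 684, - 162.0,-241/2, 99,161,  514] 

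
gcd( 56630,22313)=1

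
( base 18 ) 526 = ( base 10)1662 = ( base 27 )27F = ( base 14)86A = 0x67e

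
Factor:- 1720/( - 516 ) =10/3 =2^1 * 3^( - 1 ) * 5^1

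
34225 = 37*925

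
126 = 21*6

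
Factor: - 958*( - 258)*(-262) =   -  2^3*3^1*43^1*131^1 *479^1=- 64756968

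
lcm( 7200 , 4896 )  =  122400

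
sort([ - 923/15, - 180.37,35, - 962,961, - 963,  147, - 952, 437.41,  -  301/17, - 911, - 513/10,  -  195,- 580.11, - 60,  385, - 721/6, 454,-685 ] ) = [ - 963, - 962, - 952, - 911,  -  685 , - 580.11, - 195, -180.37, - 721/6,-923/15, - 60, - 513/10, - 301/17, 35, 147,385, 437.41, 454,961]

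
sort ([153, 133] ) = [133, 153] 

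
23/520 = 23/520 = 0.04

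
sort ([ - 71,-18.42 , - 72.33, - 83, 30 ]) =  [ - 83 , - 72.33, - 71,-18.42,30 ]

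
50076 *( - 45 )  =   - 2253420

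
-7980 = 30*( - 266)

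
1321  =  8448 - 7127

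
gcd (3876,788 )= 4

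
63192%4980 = 3432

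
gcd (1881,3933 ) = 171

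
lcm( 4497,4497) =4497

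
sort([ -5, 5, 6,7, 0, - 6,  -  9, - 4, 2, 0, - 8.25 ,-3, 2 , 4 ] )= [-9, - 8.25, - 6,-5,-4, - 3, 0, 0, 2, 2, 4, 5 , 6, 7]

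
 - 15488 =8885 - 24373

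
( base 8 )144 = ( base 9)121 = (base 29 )3d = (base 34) 2W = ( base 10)100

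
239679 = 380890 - 141211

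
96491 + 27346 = 123837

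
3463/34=3463/34=101.85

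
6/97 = 6/97 = 0.06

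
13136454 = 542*24237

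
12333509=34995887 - 22662378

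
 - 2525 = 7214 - 9739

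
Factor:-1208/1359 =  - 8/9= - 2^3*3^(-2) 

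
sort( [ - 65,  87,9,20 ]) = [ - 65,9 , 20,87]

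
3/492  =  1/164 =0.01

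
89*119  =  10591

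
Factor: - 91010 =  - 2^1*5^1*19^1*479^1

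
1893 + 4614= 6507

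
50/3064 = 25/1532= 0.02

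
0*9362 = 0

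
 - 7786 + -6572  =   - 14358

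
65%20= 5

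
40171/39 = 1030 + 1/39 = 1030.03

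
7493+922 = 8415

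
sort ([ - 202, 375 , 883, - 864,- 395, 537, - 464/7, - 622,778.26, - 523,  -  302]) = [ - 864, - 622, - 523,  -  395, - 302,-202, - 464/7, 375,537,778.26,883 ] 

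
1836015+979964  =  2815979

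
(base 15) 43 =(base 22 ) 2j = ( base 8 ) 77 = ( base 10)63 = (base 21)30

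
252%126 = 0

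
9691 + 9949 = 19640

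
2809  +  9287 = 12096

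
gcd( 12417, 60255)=3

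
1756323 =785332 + 970991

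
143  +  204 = 347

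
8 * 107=856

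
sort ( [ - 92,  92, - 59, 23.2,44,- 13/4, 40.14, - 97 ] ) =[-97,-92, - 59, - 13/4,23.2, 40.14, 44,92 ]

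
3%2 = 1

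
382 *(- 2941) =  -1123462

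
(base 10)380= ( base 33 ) bh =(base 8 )574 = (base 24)FK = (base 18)132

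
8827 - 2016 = 6811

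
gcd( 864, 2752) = 32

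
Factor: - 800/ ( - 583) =2^5*5^2*11^ ( - 1)*53^( - 1 ) 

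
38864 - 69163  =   - 30299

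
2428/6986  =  1214/3493=0.35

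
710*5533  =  3928430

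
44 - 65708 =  - 65664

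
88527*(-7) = -619689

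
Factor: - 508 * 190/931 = -5080/49 = -2^3*5^1 * 7^( - 2 ) * 127^1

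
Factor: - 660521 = -660521^1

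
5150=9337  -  4187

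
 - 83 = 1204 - 1287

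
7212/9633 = 2404/3211= 0.75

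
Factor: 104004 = 2^2*3^5*107^1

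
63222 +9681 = 72903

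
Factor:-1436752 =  - 2^4* 89797^1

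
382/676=191/338 = 0.57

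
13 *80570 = 1047410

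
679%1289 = 679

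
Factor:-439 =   -  439^1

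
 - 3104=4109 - 7213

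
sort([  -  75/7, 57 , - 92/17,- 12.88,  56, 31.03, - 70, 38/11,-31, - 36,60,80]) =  [ - 70 , - 36,- 31, - 12.88 , - 75/7,  -  92/17, 38/11, 31.03, 56, 57 , 60, 80 ]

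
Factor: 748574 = 2^1*374287^1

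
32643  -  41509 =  - 8866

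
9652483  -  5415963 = 4236520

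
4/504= 1/126  =  0.01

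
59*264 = 15576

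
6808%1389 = 1252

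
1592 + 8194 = 9786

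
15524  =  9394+6130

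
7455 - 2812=4643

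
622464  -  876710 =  - 254246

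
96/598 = 48/299 = 0.16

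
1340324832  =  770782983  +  569541849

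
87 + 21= 108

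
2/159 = 2/159=0.01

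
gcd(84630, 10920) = 2730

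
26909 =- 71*(  -  379)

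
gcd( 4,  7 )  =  1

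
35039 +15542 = 50581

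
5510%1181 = 786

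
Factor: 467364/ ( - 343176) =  - 493/362 = -2^(-1 ) * 17^1*29^1*181^( - 1)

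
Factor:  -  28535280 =- 2^4*3^1*5^1* 118897^1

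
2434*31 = 75454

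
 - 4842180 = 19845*( - 244)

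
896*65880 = 59028480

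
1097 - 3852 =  - 2755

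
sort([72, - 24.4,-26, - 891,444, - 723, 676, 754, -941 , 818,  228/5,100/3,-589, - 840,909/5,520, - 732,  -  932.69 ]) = [-941,-932.69, - 891,-840, -732, - 723,-589,  -  26, - 24.4,100/3,228/5,72 , 909/5,444,  520, 676, 754,818] 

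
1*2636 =2636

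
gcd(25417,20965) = 7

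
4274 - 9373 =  - 5099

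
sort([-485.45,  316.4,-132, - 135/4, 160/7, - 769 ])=[ - 769, - 485.45, - 132, - 135/4,160/7,316.4]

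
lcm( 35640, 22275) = 178200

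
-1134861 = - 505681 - 629180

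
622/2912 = 311/1456 = 0.21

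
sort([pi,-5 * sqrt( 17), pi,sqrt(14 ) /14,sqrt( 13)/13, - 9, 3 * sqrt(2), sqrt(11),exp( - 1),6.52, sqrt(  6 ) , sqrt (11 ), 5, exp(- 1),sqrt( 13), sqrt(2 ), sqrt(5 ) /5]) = [-5*sqrt ( 17), - 9, sqrt(14)/14, sqrt(13)/13, exp( - 1) , exp( - 1 ), sqrt(5)/5,sqrt(2), sqrt(6 ), pi, pi, sqrt( 11), sqrt( 11) , sqrt(13),3 * sqrt(2 ), 5, 6.52]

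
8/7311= 8/7311  =  0.00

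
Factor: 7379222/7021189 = 2^1 *7^( - 1)*47^( - 1)*21341^(-1)*3689611^1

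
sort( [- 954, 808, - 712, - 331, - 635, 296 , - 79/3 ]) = [ - 954 , - 712, - 635, - 331, - 79/3, 296, 808] 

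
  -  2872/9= -320 + 8/9 = - 319.11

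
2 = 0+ 2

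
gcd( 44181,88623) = 9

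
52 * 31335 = 1629420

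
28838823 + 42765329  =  71604152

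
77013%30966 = 15081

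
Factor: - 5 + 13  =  8 =2^3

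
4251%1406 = 33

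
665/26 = 665/26 = 25.58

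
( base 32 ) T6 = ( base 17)33G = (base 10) 934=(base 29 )136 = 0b1110100110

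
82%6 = 4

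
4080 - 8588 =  - 4508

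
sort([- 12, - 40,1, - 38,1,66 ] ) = [-40, - 38  ,-12,1,  1,66]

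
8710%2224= 2038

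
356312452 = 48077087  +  308235365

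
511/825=511/825= 0.62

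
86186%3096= 2594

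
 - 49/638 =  - 1 + 589/638 = - 0.08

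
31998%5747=3263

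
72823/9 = 72823/9=8091.44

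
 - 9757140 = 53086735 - 62843875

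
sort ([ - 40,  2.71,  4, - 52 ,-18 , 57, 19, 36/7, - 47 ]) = [-52 , - 47,- 40, - 18, 2.71 , 4, 36/7 , 19, 57 ]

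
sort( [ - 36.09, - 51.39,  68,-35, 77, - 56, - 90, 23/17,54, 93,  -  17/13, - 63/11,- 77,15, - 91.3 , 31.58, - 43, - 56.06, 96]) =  [ - 91.3, - 90, - 77,  -  56.06,-56, - 51.39,- 43 ,-36.09, - 35, - 63/11, - 17/13,23/17,15,31.58 , 54, 68,77,  93, 96 ]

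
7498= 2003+5495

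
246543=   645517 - 398974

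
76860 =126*610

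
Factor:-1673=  - 7^1*239^1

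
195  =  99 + 96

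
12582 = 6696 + 5886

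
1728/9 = 192 = 192.00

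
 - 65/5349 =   -  65/5349 = -  0.01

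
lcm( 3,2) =6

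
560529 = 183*3063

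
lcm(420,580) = 12180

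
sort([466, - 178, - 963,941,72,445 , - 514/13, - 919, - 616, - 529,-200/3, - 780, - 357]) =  [ - 963, - 919, - 780 , - 616,  -  529, - 357 , - 178, - 200/3, - 514/13, 72, 445,466, 941]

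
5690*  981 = 5581890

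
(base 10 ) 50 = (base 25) 20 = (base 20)2a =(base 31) 1j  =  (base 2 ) 110010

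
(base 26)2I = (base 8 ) 106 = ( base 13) 55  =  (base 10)70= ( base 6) 154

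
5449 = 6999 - 1550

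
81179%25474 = 4757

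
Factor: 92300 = 2^2*5^2 * 13^1*71^1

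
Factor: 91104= 2^5*3^1*13^1*73^1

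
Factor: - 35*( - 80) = 2^4*5^2*7^1 = 2800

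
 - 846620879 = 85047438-931668317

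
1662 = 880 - -782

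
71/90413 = 71/90413  =  0.00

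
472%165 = 142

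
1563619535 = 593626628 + 969992907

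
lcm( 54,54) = 54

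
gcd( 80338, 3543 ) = 1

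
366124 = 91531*4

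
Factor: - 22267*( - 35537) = 791302379 = 7^1*3181^1* 35537^1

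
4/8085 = 4/8085=0.00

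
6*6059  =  36354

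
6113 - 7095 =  - 982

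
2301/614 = 3 + 459/614 = 3.75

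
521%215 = 91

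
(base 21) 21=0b101011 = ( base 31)1C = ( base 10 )43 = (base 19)25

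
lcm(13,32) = 416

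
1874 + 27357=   29231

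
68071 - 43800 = 24271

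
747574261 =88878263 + 658695998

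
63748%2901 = 2827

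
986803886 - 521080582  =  465723304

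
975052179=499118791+475933388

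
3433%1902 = 1531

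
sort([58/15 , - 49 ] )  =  [ -49,58/15]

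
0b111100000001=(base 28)4P5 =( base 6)25441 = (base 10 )3841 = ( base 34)3ax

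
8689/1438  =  8689/1438= 6.04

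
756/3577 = 108/511 = 0.21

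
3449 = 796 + 2653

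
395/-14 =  - 29 +11/14 = - 28.21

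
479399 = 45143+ 434256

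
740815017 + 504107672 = 1244922689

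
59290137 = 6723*8819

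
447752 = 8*55969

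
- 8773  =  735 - 9508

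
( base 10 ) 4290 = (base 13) 1c50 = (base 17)ee6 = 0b1000011000010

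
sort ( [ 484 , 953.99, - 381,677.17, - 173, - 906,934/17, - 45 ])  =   [ - 906,-381, - 173, - 45, 934/17 , 484,677.17,953.99 ] 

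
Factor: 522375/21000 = 2^ ( - 3) * 199^1 = 199/8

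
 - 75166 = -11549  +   - 63617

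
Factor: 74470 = 2^1*5^1*11^1*677^1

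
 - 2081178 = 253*( - 8226 )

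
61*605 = 36905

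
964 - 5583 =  - 4619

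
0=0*5446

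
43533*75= 3264975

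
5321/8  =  665 + 1/8 = 665.12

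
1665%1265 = 400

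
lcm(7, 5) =35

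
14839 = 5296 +9543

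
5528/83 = 5528/83 = 66.60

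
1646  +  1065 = 2711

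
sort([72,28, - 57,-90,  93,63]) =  [  -  90, - 57,  28 , 63,72,93]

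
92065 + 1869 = 93934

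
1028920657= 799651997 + 229268660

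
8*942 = 7536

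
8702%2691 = 629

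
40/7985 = 8/1597 = 0.01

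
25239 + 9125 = 34364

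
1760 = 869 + 891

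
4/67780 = 1/16945  =  0.00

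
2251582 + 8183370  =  10434952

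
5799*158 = 916242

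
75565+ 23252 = 98817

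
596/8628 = 149/2157  =  0.07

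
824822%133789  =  22088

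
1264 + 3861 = 5125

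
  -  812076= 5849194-6661270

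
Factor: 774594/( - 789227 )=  - 2^1*3^2*23^1*1871^1*789227^(  -  1)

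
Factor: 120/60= 2^1 = 2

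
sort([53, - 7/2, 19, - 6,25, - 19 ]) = [-19, - 6, - 7/2,19,25, 53 ]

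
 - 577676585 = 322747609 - 900424194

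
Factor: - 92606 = -2^1*19^1*2437^1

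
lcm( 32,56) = 224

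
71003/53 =1339 + 36/53=1339.68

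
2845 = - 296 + 3141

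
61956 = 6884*9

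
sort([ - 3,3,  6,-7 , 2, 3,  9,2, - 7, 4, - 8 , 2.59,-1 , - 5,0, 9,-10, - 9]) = [-10,-9, - 8 , - 7,-7, - 5, - 3, - 1,0,2,2,2.59,3, 3 , 4, 6,  9,9 ] 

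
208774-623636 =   -  414862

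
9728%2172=1040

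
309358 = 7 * 44194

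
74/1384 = 37/692 = 0.05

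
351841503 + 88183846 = 440025349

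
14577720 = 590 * 24708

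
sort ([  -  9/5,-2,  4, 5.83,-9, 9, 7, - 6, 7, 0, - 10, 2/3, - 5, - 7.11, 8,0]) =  [ - 10,-9,-7.11,-6, - 5, - 2 , - 9/5, 0, 0, 2/3,4,5.83,7,7,8,9]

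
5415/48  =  1805/16 =112.81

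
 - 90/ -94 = 45/47  =  0.96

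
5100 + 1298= 6398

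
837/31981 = 837/31981 = 0.03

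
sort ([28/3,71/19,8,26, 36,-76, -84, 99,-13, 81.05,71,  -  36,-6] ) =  [ - 84,-76, - 36, - 13, - 6, 71/19, 8, 28/3, 26, 36,71, 81.05,99]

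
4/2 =2 = 2.00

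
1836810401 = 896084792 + 940725609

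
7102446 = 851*8346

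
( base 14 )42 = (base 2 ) 111010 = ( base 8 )72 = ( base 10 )58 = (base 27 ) 24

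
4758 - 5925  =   - 1167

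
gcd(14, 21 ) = 7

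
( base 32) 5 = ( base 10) 5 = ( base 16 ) 5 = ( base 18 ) 5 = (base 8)5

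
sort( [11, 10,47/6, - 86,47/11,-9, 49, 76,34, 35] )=[-86, - 9, 47/11,47/6,10, 11, 34, 35, 49, 76 ]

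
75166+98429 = 173595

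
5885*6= 35310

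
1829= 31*59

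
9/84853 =9/84853 = 0.00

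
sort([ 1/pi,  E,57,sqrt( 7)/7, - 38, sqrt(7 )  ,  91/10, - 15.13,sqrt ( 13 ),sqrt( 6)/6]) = [-38, -15.13,1/pi,sqrt(7 ) /7,sqrt(6 ) /6, sqrt( 7),E , sqrt ( 13),91/10, 57 ] 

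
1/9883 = 1/9883= 0.00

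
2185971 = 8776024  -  6590053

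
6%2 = 0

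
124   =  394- 270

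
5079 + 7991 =13070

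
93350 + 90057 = 183407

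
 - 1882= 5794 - 7676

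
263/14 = 18 + 11/14 = 18.79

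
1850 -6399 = -4549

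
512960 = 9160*56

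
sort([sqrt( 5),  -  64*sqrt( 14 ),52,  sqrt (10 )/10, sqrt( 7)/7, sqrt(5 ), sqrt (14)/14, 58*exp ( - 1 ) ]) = [ - 64*sqrt(14), sqrt(14 ) /14,sqrt( 10 )/10,sqrt( 7) /7 , sqrt( 5 ),sqrt( 5),58*exp(- 1 ), 52 ] 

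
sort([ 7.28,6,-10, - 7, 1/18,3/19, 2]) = [ - 10, - 7, 1/18 , 3/19, 2,  6, 7.28]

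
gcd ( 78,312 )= 78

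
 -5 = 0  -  5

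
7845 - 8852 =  - 1007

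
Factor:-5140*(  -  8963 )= 2^2*5^1*257^1*8963^1 = 46069820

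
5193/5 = 5193/5 = 1038.60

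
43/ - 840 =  - 43/840 = -0.05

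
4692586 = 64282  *73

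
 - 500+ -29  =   - 529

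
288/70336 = 9/2198   =  0.00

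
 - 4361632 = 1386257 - 5747889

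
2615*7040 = 18409600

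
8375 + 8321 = 16696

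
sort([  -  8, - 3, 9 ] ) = [ - 8, - 3, 9]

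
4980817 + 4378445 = 9359262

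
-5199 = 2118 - 7317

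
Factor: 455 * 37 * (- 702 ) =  - 2^1 * 3^3  *  5^1*7^1*13^2 * 37^1 = -  11818170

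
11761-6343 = 5418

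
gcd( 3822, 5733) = 1911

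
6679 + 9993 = 16672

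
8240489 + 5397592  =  13638081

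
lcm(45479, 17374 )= 1546286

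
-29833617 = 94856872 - 124690489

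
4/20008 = 1/5002 = 0.00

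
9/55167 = 3/18389 = 0.00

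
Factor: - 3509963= - 419^1*8377^1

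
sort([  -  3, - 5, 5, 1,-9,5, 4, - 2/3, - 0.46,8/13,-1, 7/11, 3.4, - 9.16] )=[ - 9.16, - 9, - 5, - 3, - 1,-2/3, - 0.46,8/13, 7/11, 1,3.4,4, 5, 5]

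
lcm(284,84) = 5964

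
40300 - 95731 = - 55431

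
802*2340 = 1876680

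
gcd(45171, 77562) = 9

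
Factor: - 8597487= -3^1* 151^1*18979^1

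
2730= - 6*( - 455)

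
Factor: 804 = 2^2*3^1*67^1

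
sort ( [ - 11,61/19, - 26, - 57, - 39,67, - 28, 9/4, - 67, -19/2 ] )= [ -67, -57,-39 ,-28, - 26, - 11, - 19/2,9/4, 61/19,67 ]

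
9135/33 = 276 + 9/11=   276.82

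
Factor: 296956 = 2^2 *11^1*17^1*397^1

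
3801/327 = 11 + 68/109= 11.62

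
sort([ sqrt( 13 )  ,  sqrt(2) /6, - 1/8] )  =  [ - 1/8,sqrt(2)/6, sqrt( 13 ) ] 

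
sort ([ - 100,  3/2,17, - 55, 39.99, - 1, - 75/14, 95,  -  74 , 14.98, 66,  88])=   [ - 100, - 74,  -  55, - 75/14, - 1, 3/2, 14.98, 17, 39.99 , 66, 88, 95 ] 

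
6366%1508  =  334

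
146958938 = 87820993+59137945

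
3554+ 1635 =5189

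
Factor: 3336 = 2^3 * 3^1*139^1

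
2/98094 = 1/49047= 0.00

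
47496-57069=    - 9573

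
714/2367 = 238/789 = 0.30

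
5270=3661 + 1609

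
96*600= 57600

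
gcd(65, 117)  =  13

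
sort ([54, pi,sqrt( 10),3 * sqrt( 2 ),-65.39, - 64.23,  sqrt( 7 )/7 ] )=[-65.39, - 64.23,sqrt( 7 ) /7,pi,sqrt( 10),3 * sqrt( 2 ), 54 ]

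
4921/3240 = 4921/3240 = 1.52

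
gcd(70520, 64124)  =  164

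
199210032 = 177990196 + 21219836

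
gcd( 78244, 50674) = 2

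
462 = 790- 328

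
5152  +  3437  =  8589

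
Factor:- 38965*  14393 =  - 560823245  =  -  5^1*37^1*389^1* 7793^1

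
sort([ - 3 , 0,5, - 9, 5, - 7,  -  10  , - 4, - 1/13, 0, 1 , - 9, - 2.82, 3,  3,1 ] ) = [ - 10 , - 9, - 9, - 7, - 4,-3, - 2.82, - 1/13,0, 0,1,1,3,3,5, 5]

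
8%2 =0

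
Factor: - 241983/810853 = -3^2*7^1*23^1*167^1 * 810853^( - 1)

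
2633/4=658+1/4 = 658.25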